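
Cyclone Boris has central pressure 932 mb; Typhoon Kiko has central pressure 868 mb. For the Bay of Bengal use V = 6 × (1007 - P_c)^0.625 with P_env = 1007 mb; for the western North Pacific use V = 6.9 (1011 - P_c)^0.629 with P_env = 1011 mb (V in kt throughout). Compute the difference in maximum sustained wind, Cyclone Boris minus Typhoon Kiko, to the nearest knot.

-67 kt

Cyclone Boris: ΔP = 75; V ≈ 6 × 75^0.625 ≈ 89.14 kt.
Typhoon Kiko: ΔP = 143; V ≈ 6.9 × 143^0.629 ≈ 156.51 kt.
Difference ≈ 89.14 − 156.51 = -67.37 → -67 kt.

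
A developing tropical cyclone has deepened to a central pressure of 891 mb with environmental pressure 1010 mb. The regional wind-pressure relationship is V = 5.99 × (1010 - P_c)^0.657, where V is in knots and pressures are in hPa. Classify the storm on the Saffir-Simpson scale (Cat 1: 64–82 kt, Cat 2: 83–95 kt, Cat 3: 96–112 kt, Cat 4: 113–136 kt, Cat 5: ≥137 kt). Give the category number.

5

ΔP = 1010 − 891 = 119 mb.
V ≈ 5.99 × 119^0.657 = 5.99 × 23.10 ≈ 138 kt.
138 kt falls in the Category 5 band.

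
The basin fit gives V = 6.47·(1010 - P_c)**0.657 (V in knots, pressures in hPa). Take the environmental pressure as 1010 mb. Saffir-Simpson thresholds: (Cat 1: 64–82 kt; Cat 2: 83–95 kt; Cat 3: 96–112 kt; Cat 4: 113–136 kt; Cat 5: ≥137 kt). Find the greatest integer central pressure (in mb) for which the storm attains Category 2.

Category 2 begins at V = 83 kt.
Required ΔP = (83/6.47)^(1/0.657) = 12.828^1.522 ≈ 48.61 mb.
P_c ≤ 1010 − 48.61 = 961.39, so the highest integer P_c is 961 mb.

961 mb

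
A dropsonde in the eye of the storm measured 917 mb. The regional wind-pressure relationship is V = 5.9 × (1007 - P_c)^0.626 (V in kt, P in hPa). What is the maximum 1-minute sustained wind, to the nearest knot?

99 kt

ΔP = 1007 − 917 = 90 mb.
90^0.626 ≈ 16.725.
V ≈ 5.9 × 16.725 ≈ 98.7 kt.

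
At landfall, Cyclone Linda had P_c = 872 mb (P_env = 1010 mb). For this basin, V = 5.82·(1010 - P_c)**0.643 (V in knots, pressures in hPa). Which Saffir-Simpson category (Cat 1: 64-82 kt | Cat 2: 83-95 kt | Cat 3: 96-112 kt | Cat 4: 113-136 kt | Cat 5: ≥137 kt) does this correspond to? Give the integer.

ΔP = 1010 − 872 = 138 mb.
V ≈ 5.82 × 138^0.643 = 5.82 × 23.77 ≈ 138 kt.
138 kt falls in the Category 5 band.

5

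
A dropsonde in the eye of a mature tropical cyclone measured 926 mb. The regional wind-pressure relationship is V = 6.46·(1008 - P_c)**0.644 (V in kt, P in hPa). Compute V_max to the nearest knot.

110 kt

ΔP = 1008 − 926 = 82 mb.
82^0.644 ≈ 17.080.
V ≈ 6.46 × 17.080 ≈ 110.3 kt.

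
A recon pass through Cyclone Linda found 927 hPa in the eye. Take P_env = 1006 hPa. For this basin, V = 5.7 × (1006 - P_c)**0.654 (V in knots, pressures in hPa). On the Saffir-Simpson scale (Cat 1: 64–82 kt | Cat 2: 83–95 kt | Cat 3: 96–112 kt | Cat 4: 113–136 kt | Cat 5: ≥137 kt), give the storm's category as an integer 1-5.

3

ΔP = 1006 − 927 = 79 hPa.
V ≈ 5.7 × 79^0.654 = 5.7 × 17.42 ≈ 99 kt.
99 kt falls in the Category 3 band.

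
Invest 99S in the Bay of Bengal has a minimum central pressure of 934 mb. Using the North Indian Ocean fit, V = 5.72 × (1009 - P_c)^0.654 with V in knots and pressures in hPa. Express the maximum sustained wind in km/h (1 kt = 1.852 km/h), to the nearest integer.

178 km/h

ΔP = 1009 − 934 = 75 mb.
V ≈ 5.72 × 75^0.654 = 5.72 × 16.838 ≈ 96.313 kt.
96.313 × 1.852 ≈ 178.37 km/h → 178 km/h.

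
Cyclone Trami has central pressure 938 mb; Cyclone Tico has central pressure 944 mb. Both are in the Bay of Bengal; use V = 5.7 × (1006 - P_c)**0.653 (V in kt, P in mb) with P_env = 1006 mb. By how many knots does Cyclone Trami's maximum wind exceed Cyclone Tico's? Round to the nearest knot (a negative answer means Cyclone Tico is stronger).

5 kt

Cyclone Trami: ΔP = 68; V ≈ 5.7 × 68^0.653 ≈ 89.64 kt.
Cyclone Tico: ΔP = 62; V ≈ 5.7 × 62^0.653 ≈ 84.39 kt.
Difference ≈ 89.64 − 84.39 = 5.25 → 5 kt.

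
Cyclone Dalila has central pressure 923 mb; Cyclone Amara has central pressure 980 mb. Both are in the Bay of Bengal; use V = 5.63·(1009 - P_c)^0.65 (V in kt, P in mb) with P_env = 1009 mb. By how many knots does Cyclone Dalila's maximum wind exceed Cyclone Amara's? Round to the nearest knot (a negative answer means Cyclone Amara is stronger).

Cyclone Dalila: ΔP = 86; V ≈ 5.63 × 86^0.65 ≈ 101.84 kt.
Cyclone Amara: ΔP = 29; V ≈ 5.63 × 29^0.65 ≈ 50.24 kt.
Difference ≈ 101.84 − 50.24 = 51.60 → 52 kt.

52 kt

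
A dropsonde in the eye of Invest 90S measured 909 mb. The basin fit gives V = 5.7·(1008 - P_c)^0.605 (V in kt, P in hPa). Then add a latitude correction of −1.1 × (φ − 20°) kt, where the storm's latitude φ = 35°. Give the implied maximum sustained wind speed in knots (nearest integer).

75 kt

ΔP = 1008 − 909 = 99 mb.
99^0.605 ≈ 16.120.
V ≈ 5.7 × 16.120 ≈ 91.9 kt.
Latitude correction: −1.1 × (35 − 20) = -16.5 kt.
Corrected V ≈ 75.4 kt → 75 kt.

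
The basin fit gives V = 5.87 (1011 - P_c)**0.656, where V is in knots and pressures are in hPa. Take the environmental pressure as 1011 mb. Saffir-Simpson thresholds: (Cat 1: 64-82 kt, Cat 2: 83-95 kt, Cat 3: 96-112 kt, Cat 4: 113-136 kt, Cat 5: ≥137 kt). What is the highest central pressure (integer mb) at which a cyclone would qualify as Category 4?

Category 4 begins at V = 113 kt.
Required ΔP = (113/5.87)^(1/0.656) = 19.250^1.524 ≈ 90.78 mb.
P_c ≤ 1011 − 90.78 = 920.22, so the highest integer P_c is 920 mb.

920 mb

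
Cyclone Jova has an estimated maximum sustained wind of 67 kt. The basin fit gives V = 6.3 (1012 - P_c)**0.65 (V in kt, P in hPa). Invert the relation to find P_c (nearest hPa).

974 hPa

ΔP = (V / 6.3)^(1/0.65) = (67/6.3)^1.538.
67/6.3 = 10.635; 10.635^1.538 ≈ 37.98 hPa.
P_c = 1012 − 37.98 = 974.02 ≈ 974 hPa.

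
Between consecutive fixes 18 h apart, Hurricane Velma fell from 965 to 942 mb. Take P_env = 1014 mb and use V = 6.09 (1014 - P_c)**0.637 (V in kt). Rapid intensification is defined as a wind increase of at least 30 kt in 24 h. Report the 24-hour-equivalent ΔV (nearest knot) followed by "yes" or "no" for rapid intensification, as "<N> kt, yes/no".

V₁: ΔP = 49, V ≈ 6.09 × 49^0.637 ≈ 72.66 kt.
V₂: ΔP = 72, V ≈ 6.09 × 72^0.637 ≈ 92.84 kt.
ΔV over 18 h = 20.18 kt → 24 h equivalent = 20.18 × 24/18 ≈ 26.91 kt.
27 kt < 30 kt ⇒ not rapid intensification.

27 kt, no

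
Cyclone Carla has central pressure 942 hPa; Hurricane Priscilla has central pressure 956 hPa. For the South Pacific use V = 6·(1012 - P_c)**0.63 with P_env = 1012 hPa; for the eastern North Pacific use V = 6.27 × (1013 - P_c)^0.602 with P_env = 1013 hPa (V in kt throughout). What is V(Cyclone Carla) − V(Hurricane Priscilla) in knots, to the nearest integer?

16 kt

Cyclone Carla: ΔP = 70; V ≈ 6 × 70^0.63 ≈ 87.21 kt.
Hurricane Priscilla: ΔP = 57; V ≈ 6.27 × 57^0.602 ≈ 71.50 kt.
Difference ≈ 87.21 − 71.50 = 15.71 → 16 kt.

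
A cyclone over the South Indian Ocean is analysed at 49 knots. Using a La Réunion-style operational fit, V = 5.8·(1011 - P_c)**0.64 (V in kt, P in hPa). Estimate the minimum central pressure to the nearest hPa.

983 hPa

ΔP = (V / 5.8)^(1/0.64) = (49/5.8)^1.562.
49/5.8 = 8.448; 8.448^1.562 ≈ 28.06 hPa.
P_c = 1011 − 28.06 = 982.94 ≈ 983 hPa.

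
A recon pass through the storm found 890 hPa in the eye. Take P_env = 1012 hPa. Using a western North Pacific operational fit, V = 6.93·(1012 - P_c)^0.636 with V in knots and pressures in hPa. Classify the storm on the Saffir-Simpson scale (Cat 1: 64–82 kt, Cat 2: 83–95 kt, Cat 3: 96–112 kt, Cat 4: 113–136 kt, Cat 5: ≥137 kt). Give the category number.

ΔP = 1012 − 890 = 122 hPa.
V ≈ 6.93 × 122^0.636 = 6.93 × 21.23 ≈ 147 kt.
147 kt falls in the Category 5 band.

5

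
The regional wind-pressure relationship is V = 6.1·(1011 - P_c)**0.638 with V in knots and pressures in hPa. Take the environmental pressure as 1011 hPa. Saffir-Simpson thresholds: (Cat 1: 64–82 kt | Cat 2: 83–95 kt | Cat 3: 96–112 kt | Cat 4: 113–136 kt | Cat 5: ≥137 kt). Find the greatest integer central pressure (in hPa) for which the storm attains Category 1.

Category 1 begins at V = 64 kt.
Required ΔP = (64/6.1)^(1/0.638) = 10.492^1.567 ≈ 39.82 hPa.
P_c ≤ 1011 − 39.82 = 971.18, so the highest integer P_c is 971 hPa.

971 hPa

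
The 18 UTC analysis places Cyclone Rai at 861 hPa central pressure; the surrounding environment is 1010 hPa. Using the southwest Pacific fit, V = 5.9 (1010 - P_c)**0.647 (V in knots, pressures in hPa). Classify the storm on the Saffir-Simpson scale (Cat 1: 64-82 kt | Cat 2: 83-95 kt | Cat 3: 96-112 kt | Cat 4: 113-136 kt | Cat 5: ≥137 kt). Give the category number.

5

ΔP = 1010 − 861 = 149 hPa.
V ≈ 5.9 × 149^0.647 = 5.9 × 25.47 ≈ 150 kt.
150 kt falls in the Category 5 band.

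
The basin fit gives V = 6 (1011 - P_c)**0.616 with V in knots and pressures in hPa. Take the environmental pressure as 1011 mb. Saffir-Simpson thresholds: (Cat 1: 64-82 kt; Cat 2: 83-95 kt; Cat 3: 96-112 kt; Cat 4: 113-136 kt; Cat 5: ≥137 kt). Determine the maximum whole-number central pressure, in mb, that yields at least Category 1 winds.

Category 1 begins at V = 64 kt.
Required ΔP = (64/6)^(1/0.616) = 10.667^1.623 ≈ 46.65 mb.
P_c ≤ 1011 − 46.65 = 964.35, so the highest integer P_c is 964 mb.

964 mb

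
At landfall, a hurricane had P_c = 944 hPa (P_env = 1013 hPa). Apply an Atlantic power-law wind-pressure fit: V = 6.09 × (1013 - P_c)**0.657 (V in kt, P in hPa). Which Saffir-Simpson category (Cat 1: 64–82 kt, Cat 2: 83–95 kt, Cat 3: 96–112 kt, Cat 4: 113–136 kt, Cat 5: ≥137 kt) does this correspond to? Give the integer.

ΔP = 1013 − 944 = 69 hPa.
V ≈ 6.09 × 69^0.657 = 6.09 × 16.15 ≈ 98 kt.
98 kt falls in the Category 3 band.

3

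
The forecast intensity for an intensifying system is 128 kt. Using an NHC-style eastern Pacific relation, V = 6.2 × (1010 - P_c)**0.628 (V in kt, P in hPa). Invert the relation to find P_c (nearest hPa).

886 hPa

ΔP = (V / 6.2)^(1/0.628) = (128/6.2)^1.592.
128/6.2 = 20.645; 20.645^1.592 ≈ 124.07 hPa.
P_c = 1010 − 124.07 = 885.93 ≈ 886 hPa.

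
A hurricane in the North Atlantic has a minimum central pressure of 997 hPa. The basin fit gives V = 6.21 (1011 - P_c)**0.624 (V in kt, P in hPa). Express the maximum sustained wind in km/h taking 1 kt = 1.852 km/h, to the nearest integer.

ΔP = 1011 − 997 = 14 hPa.
V ≈ 6.21 × 14^0.624 = 6.21 × 5.190 ≈ 32.231 kt.
32.231 × 1.852 ≈ 59.69 km/h → 60 km/h.

60 km/h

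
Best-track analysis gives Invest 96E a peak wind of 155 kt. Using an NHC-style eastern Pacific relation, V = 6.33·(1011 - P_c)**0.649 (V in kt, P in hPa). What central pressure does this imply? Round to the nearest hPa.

ΔP = (V / 6.33)^(1/0.649) = (155/6.33)^1.541.
155/6.33 = 24.487; 24.487^1.541 ≈ 138.07 hPa.
P_c = 1011 − 138.07 = 872.93 ≈ 873 hPa.

873 hPa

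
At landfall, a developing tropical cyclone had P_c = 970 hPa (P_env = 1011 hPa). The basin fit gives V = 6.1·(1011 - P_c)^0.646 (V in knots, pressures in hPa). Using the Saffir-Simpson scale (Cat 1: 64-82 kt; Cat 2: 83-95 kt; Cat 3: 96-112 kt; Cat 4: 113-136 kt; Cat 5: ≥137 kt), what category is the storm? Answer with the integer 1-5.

ΔP = 1011 − 970 = 41 hPa.
V ≈ 6.1 × 41^0.646 = 6.1 × 11.01 ≈ 67 kt.
67 kt falls in the Category 1 band.

1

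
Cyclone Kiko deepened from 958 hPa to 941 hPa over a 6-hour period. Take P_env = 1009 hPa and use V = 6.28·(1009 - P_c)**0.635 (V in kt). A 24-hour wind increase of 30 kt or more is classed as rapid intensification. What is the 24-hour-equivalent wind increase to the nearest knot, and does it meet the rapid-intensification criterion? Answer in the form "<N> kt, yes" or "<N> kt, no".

V₁: ΔP = 51, V ≈ 6.28 × 51^0.635 ≈ 76.25 kt.
V₂: ΔP = 68, V ≈ 6.28 × 68^0.635 ≈ 91.54 kt.
ΔV over 6 h = 15.29 kt → 24 h equivalent = 15.29 × 24/6 ≈ 61.16 kt.
61 kt ≥ 30 kt ⇒ rapid intensification.

61 kt, yes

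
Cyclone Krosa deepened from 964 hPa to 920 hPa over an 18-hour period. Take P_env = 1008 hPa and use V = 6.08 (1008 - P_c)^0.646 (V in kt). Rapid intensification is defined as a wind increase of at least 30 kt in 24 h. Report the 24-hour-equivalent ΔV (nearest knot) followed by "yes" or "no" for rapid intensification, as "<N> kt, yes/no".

53 kt, yes

V₁: ΔP = 44, V ≈ 6.08 × 44^0.646 ≈ 70.08 kt.
V₂: ΔP = 88, V ≈ 6.08 × 88^0.646 ≈ 109.66 kt.
ΔV over 18 h = 39.58 kt → 24 h equivalent = 39.58 × 24/18 ≈ 52.77 kt.
53 kt ≥ 30 kt ⇒ rapid intensification.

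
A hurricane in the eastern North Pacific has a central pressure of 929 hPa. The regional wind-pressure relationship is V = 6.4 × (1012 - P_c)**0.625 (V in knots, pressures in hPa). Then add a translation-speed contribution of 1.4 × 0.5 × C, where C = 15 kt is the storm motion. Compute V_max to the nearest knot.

112 kt

ΔP = 1012 − 929 = 83 hPa.
83^0.625 ≈ 15.828.
V ≈ 6.4 × 15.828 ≈ 101.3 kt.
Translation term: 1.4 × 0.5 × 15 = 10.5 kt.
Corrected V ≈ 111.8 kt → 112 kt.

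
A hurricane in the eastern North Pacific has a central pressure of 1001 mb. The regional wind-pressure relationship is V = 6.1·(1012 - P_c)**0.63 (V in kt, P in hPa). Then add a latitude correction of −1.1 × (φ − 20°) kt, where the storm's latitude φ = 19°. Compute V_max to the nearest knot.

29 kt

ΔP = 1012 − 1001 = 11 mb.
11^0.63 ≈ 4.530.
V ≈ 6.1 × 4.530 ≈ 27.6 kt.
Latitude correction: −1.1 × (19 − 20) = 1.1 kt.
Corrected V ≈ 28.7 kt → 29 kt.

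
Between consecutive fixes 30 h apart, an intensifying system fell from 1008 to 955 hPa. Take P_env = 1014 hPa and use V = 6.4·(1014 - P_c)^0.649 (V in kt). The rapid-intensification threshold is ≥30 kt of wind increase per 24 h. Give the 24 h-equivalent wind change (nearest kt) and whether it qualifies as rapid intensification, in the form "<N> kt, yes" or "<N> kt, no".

56 kt, yes

V₁: ΔP = 6, V ≈ 6.4 × 6^0.649 ≈ 20.47 kt.
V₂: ΔP = 59, V ≈ 6.4 × 59^0.649 ≈ 90.25 kt.
ΔV over 30 h = 69.78 kt → 24 h equivalent = 69.78 × 24/30 ≈ 55.82 kt.
56 kt ≥ 30 kt ⇒ rapid intensification.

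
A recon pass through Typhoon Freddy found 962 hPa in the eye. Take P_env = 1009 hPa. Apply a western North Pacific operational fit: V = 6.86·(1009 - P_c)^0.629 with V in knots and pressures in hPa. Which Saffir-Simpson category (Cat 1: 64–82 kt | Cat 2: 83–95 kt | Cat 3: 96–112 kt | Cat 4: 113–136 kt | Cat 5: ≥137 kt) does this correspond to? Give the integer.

ΔP = 1009 − 962 = 47 hPa.
V ≈ 6.86 × 47^0.629 = 6.86 × 11.27 ≈ 77 kt.
77 kt falls in the Category 1 band.

1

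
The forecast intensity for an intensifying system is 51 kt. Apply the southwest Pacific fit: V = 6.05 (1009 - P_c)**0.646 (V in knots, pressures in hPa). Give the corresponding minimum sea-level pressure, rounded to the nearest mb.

ΔP = (V / 6.05)^(1/0.646) = (51/6.05)^1.548.
51/6.05 = 8.430; 8.430^1.548 ≈ 27.11 mb.
P_c = 1009 − 27.11 = 981.89 ≈ 982 mb.

982 mb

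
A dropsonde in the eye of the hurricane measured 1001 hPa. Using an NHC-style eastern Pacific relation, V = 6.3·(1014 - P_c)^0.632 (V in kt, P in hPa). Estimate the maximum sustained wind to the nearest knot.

ΔP = 1014 − 1001 = 13 hPa.
13^0.632 ≈ 5.058.
V ≈ 6.3 × 5.058 ≈ 31.9 kt.

32 kt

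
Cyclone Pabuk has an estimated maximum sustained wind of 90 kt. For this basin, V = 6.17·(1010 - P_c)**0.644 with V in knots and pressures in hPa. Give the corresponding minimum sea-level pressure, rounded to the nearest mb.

946 mb

ΔP = (V / 6.17)^(1/0.644) = (90/6.17)^1.553.
90/6.17 = 14.587; 14.587^1.553 ≈ 64.18 mb.
P_c = 1010 − 64.18 = 945.82 ≈ 946 mb.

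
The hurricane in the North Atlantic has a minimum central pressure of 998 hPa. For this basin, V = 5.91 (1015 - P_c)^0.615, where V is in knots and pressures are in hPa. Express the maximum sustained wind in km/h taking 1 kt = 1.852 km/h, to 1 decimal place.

62.5 km/h

ΔP = 1015 − 998 = 17 hPa.
V ≈ 5.91 × 17^0.615 = 5.91 × 5.711 ≈ 33.753 kt.
33.753 × 1.852 ≈ 62.51 km/h → 62.5 km/h.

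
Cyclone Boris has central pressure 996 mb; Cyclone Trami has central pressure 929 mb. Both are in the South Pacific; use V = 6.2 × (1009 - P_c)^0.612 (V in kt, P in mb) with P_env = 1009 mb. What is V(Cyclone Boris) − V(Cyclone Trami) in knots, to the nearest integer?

Cyclone Boris: ΔP = 13; V ≈ 6.2 × 13^0.612 ≈ 29.79 kt.
Cyclone Trami: ΔP = 80; V ≈ 6.2 × 80^0.612 ≈ 90.59 kt.
Difference ≈ 29.79 − 90.59 = -60.80 → -61 kt.

-61 kt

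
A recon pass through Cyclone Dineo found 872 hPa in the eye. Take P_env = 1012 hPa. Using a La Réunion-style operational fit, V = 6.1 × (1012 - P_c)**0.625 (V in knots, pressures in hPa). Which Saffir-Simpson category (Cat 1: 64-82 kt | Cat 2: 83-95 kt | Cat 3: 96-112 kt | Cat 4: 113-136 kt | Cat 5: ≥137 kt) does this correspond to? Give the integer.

4

ΔP = 1012 − 872 = 140 hPa.
V ≈ 6.1 × 140^0.625 = 6.1 × 21.94 ≈ 134 kt.
134 kt falls in the Category 4 band.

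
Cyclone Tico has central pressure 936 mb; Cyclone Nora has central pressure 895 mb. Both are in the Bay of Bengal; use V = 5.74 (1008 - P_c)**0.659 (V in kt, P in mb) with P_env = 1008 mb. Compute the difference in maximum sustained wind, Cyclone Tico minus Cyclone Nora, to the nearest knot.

-33 kt

Cyclone Tico: ΔP = 72; V ≈ 5.74 × 72^0.659 ≈ 96.14 kt.
Cyclone Nora: ΔP = 113; V ≈ 5.74 × 113^0.659 ≈ 129.39 kt.
Difference ≈ 96.14 − 129.39 = -33.25 → -33 kt.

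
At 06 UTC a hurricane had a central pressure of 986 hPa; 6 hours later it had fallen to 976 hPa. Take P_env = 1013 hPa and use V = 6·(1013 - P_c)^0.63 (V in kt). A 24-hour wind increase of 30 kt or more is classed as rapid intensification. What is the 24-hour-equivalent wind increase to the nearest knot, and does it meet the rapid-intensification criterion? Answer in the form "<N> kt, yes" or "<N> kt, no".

42 kt, yes

V₁: ΔP = 27, V ≈ 6 × 27^0.63 ≈ 47.85 kt.
V₂: ΔP = 37, V ≈ 6 × 37^0.63 ≈ 58.36 kt.
ΔV over 6 h = 10.51 kt → 24 h equivalent = 10.51 × 24/6 ≈ 42.04 kt.
42 kt ≥ 30 kt ⇒ rapid intensification.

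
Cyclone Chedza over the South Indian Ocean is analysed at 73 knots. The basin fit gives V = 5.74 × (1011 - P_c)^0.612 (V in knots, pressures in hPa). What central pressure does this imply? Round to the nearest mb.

ΔP = (V / 5.74)^(1/0.612) = (73/5.74)^1.634.
73/5.74 = 12.718; 12.718^1.634 ≈ 63.77 mb.
P_c = 1011 − 63.77 = 947.23 ≈ 947 mb.

947 mb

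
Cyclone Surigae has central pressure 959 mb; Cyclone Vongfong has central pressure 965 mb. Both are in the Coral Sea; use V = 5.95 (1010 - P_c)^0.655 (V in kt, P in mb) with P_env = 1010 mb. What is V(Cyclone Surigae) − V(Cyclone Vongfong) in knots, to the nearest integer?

6 kt

Cyclone Surigae: ΔP = 51; V ≈ 5.95 × 51^0.655 ≈ 78.16 kt.
Cyclone Vongfong: ΔP = 45; V ≈ 5.95 × 45^0.655 ≈ 72.01 kt.
Difference ≈ 78.16 − 72.01 = 6.15 → 6 kt.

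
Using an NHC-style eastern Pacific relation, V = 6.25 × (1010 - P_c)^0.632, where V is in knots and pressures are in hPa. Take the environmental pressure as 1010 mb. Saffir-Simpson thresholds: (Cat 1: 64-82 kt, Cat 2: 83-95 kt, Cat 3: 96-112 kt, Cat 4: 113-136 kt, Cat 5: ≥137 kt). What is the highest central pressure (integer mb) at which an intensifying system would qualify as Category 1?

970 mb

Category 1 begins at V = 64 kt.
Required ΔP = (64/6.25)^(1/0.632) = 10.240^1.582 ≈ 39.68 mb.
P_c ≤ 1010 − 39.68 = 970.32, so the highest integer P_c is 970 mb.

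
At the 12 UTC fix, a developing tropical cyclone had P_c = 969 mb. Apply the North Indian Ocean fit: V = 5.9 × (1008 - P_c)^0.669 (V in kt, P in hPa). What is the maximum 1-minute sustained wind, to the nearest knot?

ΔP = 1008 − 969 = 39 mb.
39^0.669 ≈ 11.599.
V ≈ 5.9 × 11.599 ≈ 68.4 kt.

68 kt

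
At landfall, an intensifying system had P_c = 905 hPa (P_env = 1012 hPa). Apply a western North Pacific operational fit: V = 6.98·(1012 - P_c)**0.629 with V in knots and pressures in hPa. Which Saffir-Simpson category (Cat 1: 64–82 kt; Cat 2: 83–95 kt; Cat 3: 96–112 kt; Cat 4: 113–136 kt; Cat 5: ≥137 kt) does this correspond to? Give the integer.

4

ΔP = 1012 − 905 = 107 hPa.
V ≈ 6.98 × 107^0.629 = 6.98 × 18.90 ≈ 132 kt.
132 kt falls in the Category 4 band.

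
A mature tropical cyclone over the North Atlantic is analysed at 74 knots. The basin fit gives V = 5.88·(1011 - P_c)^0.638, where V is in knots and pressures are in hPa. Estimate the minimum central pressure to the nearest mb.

ΔP = (V / 5.88)^(1/0.638) = (74/5.88)^1.567.
74/5.88 = 12.585; 12.585^1.567 ≈ 52.96 mb.
P_c = 1011 − 52.96 = 958.04 ≈ 958 mb.

958 mb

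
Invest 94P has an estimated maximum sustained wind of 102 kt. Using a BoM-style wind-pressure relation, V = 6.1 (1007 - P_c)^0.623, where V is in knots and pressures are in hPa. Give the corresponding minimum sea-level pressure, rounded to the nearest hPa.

ΔP = (V / 6.1)^(1/0.623) = (102/6.1)^1.605.
102/6.1 = 16.721; 16.721^1.605 ≈ 91.94 hPa.
P_c = 1007 − 91.94 = 915.06 ≈ 915 hPa.

915 hPa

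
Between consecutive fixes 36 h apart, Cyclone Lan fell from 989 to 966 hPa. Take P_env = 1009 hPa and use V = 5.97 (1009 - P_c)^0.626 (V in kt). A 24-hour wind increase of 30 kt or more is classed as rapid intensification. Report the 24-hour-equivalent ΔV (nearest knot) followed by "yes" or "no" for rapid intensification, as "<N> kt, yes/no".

V₁: ΔP = 20, V ≈ 5.97 × 20^0.626 ≈ 38.94 kt.
V₂: ΔP = 43, V ≈ 5.97 × 43^0.626 ≈ 62.88 kt.
ΔV over 36 h = 23.94 kt → 24 h equivalent = 23.94 × 24/36 ≈ 15.96 kt.
16 kt < 30 kt ⇒ not rapid intensification.

16 kt, no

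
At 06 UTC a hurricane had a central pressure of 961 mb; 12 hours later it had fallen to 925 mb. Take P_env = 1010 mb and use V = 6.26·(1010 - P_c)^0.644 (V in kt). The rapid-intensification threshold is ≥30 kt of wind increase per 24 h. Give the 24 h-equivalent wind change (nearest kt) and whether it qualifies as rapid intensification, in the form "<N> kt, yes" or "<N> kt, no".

65 kt, yes

V₁: ΔP = 49, V ≈ 6.26 × 49^0.644 ≈ 76.75 kt.
V₂: ΔP = 85, V ≈ 6.26 × 85^0.644 ≈ 109.43 kt.
ΔV over 12 h = 32.68 kt → 24 h equivalent = 32.68 × 24/12 ≈ 65.36 kt.
65 kt ≥ 30 kt ⇒ rapid intensification.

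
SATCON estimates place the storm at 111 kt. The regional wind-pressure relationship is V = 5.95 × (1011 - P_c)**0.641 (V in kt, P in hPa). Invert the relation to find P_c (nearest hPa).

915 hPa

ΔP = (V / 5.95)^(1/0.641) = (111/5.95)^1.560.
111/5.95 = 18.655; 18.655^1.560 ≈ 96.06 hPa.
P_c = 1011 − 96.06 = 914.94 ≈ 915 hPa.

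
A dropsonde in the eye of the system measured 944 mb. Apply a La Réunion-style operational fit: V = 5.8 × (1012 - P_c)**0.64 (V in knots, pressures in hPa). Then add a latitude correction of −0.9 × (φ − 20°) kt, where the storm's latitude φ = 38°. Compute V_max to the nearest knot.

ΔP = 1012 − 944 = 68 mb.
68^0.64 ≈ 14.887.
V ≈ 5.8 × 14.887 ≈ 86.3 kt.
Latitude correction: −0.9 × (38 − 20) = -16.2 kt.
Corrected V ≈ 70.1 kt → 70 kt.

70 kt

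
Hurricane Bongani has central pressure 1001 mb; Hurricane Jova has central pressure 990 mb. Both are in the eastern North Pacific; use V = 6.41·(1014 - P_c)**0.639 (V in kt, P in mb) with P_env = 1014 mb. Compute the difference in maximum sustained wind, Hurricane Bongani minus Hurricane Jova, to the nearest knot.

Hurricane Bongani: ΔP = 13; V ≈ 6.41 × 13^0.639 ≈ 33.01 kt.
Hurricane Jova: ΔP = 24; V ≈ 6.41 × 24^0.639 ≈ 48.84 kt.
Difference ≈ 33.01 − 48.84 = -15.83 → -16 kt.

-16 kt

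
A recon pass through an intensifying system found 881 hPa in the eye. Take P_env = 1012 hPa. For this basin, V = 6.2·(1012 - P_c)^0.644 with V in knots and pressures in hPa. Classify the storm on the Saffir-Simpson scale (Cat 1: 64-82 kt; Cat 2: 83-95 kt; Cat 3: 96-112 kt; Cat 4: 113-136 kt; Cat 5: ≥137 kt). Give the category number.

5

ΔP = 1012 − 881 = 131 hPa.
V ≈ 6.2 × 131^0.644 = 6.2 × 23.10 ≈ 143 kt.
143 kt falls in the Category 5 band.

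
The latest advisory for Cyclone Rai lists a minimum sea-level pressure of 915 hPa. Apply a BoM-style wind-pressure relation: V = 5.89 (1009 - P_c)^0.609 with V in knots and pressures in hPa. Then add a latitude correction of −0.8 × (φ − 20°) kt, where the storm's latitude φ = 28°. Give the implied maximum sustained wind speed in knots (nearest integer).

ΔP = 1009 − 915 = 94 hPa.
94^0.609 ≈ 15.909.
V ≈ 5.89 × 15.909 ≈ 93.7 kt.
Latitude correction: −0.8 × (28 − 20) = -6.4 kt.
Corrected V ≈ 87.3 kt → 87 kt.

87 kt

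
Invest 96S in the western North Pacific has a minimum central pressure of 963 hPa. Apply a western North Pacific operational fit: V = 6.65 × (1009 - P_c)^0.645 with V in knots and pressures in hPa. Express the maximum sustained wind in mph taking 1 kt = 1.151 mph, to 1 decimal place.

ΔP = 1009 − 963 = 46 hPa.
V ≈ 6.65 × 46^0.645 = 6.65 × 11.816 ≈ 78.578 kt.
78.578 × 1.151 ≈ 90.44 mph → 90.4 mph.

90.4 mph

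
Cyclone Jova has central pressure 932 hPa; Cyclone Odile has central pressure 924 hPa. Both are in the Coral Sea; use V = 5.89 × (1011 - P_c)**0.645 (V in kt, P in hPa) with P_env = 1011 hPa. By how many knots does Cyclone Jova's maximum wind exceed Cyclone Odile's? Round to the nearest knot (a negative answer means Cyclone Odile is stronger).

Cyclone Jova: ΔP = 79; V ≈ 5.89 × 79^0.645 ≈ 98.65 kt.
Cyclone Odile: ΔP = 87; V ≈ 5.89 × 87^0.645 ≈ 104.98 kt.
Difference ≈ 98.65 − 104.98 = -6.33 → -6 kt.

-6 kt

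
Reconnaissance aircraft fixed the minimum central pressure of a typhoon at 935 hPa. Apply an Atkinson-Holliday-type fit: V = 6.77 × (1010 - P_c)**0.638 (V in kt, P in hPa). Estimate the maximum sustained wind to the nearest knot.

ΔP = 1010 − 935 = 75 hPa.
75^0.638 ≈ 15.714.
V ≈ 6.77 × 15.714 ≈ 106.4 kt.

106 kt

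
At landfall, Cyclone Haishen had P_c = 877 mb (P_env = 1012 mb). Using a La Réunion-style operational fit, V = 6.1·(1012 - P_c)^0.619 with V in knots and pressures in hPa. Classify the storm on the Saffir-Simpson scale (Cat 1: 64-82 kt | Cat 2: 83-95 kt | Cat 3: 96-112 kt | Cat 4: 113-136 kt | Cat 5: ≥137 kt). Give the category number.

ΔP = 1012 − 877 = 135 mb.
V ≈ 6.1 × 135^0.619 = 6.1 × 20.83 ≈ 127 kt.
127 kt falls in the Category 4 band.

4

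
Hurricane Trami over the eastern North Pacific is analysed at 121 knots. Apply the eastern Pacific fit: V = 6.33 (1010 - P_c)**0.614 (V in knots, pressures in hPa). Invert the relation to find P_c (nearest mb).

888 mb

ΔP = (V / 6.33)^(1/0.614) = (121/6.33)^1.629.
121/6.33 = 19.115; 19.115^1.629 ≈ 122.16 mb.
P_c = 1010 − 122.16 = 887.84 ≈ 888 mb.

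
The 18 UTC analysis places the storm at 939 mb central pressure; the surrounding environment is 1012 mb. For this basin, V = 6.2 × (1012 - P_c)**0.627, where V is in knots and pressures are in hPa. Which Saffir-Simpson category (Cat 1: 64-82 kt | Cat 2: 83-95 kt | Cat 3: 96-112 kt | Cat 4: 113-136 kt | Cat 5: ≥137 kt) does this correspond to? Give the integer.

2

ΔP = 1012 − 939 = 73 mb.
V ≈ 6.2 × 73^0.627 = 6.2 × 14.73 ≈ 91 kt.
91 kt falls in the Category 2 band.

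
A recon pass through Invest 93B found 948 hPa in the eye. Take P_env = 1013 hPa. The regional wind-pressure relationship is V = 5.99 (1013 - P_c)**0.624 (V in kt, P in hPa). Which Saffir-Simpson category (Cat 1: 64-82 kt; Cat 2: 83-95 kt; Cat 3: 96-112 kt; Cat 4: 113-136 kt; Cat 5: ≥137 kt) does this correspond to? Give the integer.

ΔP = 1013 − 948 = 65 hPa.
V ≈ 5.99 × 65^0.624 = 5.99 × 13.53 ≈ 81 kt.
81 kt falls in the Category 1 band.

1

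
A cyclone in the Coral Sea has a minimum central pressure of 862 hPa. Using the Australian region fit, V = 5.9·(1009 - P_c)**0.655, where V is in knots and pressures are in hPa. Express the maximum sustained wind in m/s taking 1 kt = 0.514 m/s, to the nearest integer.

80 m/s

ΔP = 1009 − 862 = 147 hPa.
V ≈ 5.9 × 147^0.655 = 5.9 × 26.278 ≈ 155.040 kt.
155.040 × 0.514 ≈ 79.69 m/s → 80 m/s.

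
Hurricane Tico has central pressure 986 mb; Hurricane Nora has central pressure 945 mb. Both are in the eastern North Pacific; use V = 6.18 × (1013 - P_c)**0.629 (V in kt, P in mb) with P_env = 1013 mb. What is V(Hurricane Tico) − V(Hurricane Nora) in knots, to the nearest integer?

Hurricane Tico: ΔP = 27; V ≈ 6.18 × 27^0.629 ≈ 49.13 kt.
Hurricane Nora: ΔP = 68; V ≈ 6.18 × 68^0.629 ≈ 87.83 kt.
Difference ≈ 49.13 − 87.83 = -38.70 → -39 kt.

-39 kt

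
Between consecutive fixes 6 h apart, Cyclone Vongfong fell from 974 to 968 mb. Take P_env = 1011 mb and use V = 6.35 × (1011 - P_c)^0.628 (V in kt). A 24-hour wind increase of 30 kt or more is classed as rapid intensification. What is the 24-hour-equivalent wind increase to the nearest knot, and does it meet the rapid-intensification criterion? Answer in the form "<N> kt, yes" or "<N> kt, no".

V₁: ΔP = 37, V ≈ 6.35 × 37^0.628 ≈ 61.32 kt.
V₂: ΔP = 43, V ≈ 6.35 × 43^0.628 ≈ 67.39 kt.
ΔV over 6 h = 6.07 kt → 24 h equivalent = 6.07 × 24/6 ≈ 24.28 kt.
24 kt < 30 kt ⇒ not rapid intensification.

24 kt, no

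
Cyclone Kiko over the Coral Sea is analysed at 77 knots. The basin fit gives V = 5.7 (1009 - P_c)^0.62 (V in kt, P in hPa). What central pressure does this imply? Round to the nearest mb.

ΔP = (V / 5.7)^(1/0.62) = (77/5.7)^1.613.
77/5.7 = 13.509; 13.509^1.613 ≈ 66.62 mb.
P_c = 1009 − 66.62 = 942.38 ≈ 942 mb.

942 mb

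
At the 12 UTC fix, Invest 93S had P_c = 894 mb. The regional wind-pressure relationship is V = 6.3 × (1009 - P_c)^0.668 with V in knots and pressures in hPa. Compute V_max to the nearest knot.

ΔP = 1009 − 894 = 115 mb.
115^0.668 ≈ 23.798.
V ≈ 6.3 × 23.798 ≈ 149.9 kt.

150 kt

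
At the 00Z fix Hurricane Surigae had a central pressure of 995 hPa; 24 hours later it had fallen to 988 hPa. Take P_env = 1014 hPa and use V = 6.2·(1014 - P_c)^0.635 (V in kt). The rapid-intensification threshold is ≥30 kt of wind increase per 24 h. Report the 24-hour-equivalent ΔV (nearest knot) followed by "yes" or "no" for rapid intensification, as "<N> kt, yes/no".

V₁: ΔP = 19, V ≈ 6.2 × 19^0.635 ≈ 40.22 kt.
V₂: ΔP = 26, V ≈ 6.2 × 26^0.635 ≈ 49.08 kt.
ΔV over 24 h = 8.86 kt → 24 h equivalent = 8.86 × 24/24 ≈ 8.86 kt.
9 kt < 30 kt ⇒ not rapid intensification.

9 kt, no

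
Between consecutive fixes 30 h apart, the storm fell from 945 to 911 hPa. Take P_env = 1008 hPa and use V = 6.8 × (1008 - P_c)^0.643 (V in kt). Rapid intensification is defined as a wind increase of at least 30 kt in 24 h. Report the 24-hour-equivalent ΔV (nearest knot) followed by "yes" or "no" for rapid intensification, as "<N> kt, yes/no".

25 kt, no

V₁: ΔP = 63, V ≈ 6.8 × 63^0.643 ≈ 97.61 kt.
V₂: ΔP = 97, V ≈ 6.8 × 97^0.643 ≈ 128.83 kt.
ΔV over 30 h = 31.22 kt → 24 h equivalent = 31.22 × 24/30 ≈ 24.98 kt.
25 kt < 30 kt ⇒ not rapid intensification.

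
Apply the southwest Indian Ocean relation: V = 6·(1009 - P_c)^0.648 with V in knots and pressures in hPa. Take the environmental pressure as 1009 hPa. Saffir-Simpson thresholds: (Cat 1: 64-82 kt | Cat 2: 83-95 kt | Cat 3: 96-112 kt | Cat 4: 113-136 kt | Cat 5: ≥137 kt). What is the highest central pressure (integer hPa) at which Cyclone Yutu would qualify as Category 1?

Category 1 begins at V = 64 kt.
Required ΔP = (64/6)^(1/0.648) = 10.667^1.543 ≈ 38.59 hPa.
P_c ≤ 1009 − 38.59 = 970.41, so the highest integer P_c is 970 hPa.

970 hPa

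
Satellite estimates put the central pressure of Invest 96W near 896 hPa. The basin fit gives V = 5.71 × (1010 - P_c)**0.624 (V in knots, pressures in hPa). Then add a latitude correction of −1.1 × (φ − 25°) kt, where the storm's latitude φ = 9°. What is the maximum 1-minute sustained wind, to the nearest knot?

127 kt

ΔP = 1010 − 896 = 114 hPa.
114^0.624 ≈ 19.209.
V ≈ 5.71 × 19.209 ≈ 109.7 kt.
Latitude correction: −1.1 × (9 − 25) = 17.6 kt.
Corrected V ≈ 127.3 kt → 127 kt.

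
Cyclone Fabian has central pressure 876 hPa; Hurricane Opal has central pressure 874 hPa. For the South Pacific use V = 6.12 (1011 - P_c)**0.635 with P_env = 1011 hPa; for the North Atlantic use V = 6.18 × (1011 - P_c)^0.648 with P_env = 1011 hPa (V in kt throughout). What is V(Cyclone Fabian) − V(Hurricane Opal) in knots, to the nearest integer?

-12 kt

Cyclone Fabian: ΔP = 135; V ≈ 6.12 × 135^0.635 ≈ 137.88 kt.
Hurricane Opal: ΔP = 137; V ≈ 6.18 × 137^0.648 ≈ 149.82 kt.
Difference ≈ 137.88 − 149.82 = -11.94 → -12 kt.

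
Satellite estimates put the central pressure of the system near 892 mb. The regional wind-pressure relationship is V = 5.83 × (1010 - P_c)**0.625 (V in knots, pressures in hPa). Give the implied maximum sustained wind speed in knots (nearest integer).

ΔP = 1010 − 892 = 118 mb.
118^0.625 ≈ 19.721.
V ≈ 5.83 × 19.721 ≈ 115.0 kt.

115 kt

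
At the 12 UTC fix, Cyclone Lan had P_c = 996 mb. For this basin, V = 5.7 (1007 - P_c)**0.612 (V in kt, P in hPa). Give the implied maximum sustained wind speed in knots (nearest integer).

25 kt

ΔP = 1007 − 996 = 11 mb.
11^0.612 ≈ 4.338.
V ≈ 5.7 × 4.338 ≈ 24.7 kt.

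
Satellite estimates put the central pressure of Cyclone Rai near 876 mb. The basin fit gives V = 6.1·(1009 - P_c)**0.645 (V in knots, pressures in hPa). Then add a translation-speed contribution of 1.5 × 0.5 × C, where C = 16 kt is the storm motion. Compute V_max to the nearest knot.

155 kt

ΔP = 1009 − 876 = 133 mb.
133^0.645 ≈ 23.436.
V ≈ 6.1 × 23.436 ≈ 143.0 kt.
Translation term: 1.5 × 0.5 × 16 = 12 kt.
Corrected V ≈ 155 kt → 155 kt.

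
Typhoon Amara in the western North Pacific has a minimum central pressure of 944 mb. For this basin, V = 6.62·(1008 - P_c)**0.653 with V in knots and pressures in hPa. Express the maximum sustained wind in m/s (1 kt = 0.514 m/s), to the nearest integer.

ΔP = 1008 − 944 = 64 mb.
V ≈ 6.62 × 64^0.653 = 6.62 × 15.116 ≈ 100.068 kt.
100.068 × 0.514 ≈ 51.43 m/s → 51 m/s.

51 m/s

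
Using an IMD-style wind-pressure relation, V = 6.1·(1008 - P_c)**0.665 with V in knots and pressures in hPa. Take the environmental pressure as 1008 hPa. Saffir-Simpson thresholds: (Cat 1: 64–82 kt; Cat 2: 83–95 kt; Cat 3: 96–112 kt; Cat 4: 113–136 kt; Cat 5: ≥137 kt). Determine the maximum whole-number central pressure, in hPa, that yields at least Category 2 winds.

957 hPa

Category 2 begins at V = 83 kt.
Required ΔP = (83/6.1)^(1/0.665) = 13.607^1.504 ≈ 50.69 hPa.
P_c ≤ 1008 − 50.69 = 957.31, so the highest integer P_c is 957 hPa.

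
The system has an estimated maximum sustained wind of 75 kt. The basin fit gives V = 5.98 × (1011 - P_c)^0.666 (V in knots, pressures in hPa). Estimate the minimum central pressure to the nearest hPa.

ΔP = (V / 5.98)^(1/0.666) = (75/5.98)^1.502.
75/5.98 = 12.542; 12.542^1.502 ≈ 44.59 hPa.
P_c = 1011 − 44.59 = 966.41 ≈ 966 hPa.

966 hPa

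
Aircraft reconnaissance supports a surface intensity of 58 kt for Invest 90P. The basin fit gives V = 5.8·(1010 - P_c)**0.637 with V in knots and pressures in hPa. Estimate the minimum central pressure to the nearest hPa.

973 hPa

ΔP = (V / 5.8)^(1/0.637) = (58/5.8)^1.570.
58/5.8 = 10.000; 10.000^1.570 ≈ 37.14 hPa.
P_c = 1010 − 37.14 = 972.86 ≈ 973 hPa.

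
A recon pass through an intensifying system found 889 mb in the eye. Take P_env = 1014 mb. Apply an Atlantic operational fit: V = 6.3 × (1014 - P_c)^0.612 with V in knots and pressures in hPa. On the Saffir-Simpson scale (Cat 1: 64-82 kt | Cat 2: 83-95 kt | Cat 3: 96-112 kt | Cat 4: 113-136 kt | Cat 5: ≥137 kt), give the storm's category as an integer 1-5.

4

ΔP = 1014 − 889 = 125 mb.
V ≈ 6.3 × 125^0.612 = 6.3 × 19.20 ≈ 121 kt.
121 kt falls in the Category 4 band.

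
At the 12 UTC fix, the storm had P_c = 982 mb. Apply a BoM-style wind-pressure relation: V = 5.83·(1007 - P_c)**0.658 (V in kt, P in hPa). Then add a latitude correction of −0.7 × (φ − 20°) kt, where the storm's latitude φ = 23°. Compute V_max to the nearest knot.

ΔP = 1007 − 982 = 25 mb.
25^0.658 ≈ 8.315.
V ≈ 5.83 × 8.315 ≈ 48.5 kt.
Latitude correction: −0.7 × (23 − 20) = -2.1 kt.
Corrected V ≈ 46.4 kt → 46 kt.

46 kt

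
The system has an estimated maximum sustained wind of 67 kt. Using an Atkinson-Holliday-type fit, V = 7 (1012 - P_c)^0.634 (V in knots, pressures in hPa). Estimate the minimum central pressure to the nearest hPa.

ΔP = (V / 7)^(1/0.634) = (67/7)^1.577.
67/7 = 9.571; 9.571^1.577 ≈ 35.26 hPa.
P_c = 1012 − 35.26 = 976.74 ≈ 977 hPa.

977 hPa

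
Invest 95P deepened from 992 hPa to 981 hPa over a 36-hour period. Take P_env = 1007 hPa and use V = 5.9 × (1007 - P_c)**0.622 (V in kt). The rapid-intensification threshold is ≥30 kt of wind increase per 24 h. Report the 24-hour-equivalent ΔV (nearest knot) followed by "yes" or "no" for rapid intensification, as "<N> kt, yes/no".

9 kt, no

V₁: ΔP = 15, V ≈ 5.9 × 15^0.622 ≈ 31.80 kt.
V₂: ΔP = 26, V ≈ 5.9 × 26^0.622 ≈ 44.77 kt.
ΔV over 36 h = 12.97 kt → 24 h equivalent = 12.97 × 24/36 ≈ 8.65 kt.
9 kt < 30 kt ⇒ not rapid intensification.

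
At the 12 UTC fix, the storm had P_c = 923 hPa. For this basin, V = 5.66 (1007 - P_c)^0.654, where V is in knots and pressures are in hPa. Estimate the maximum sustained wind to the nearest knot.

ΔP = 1007 − 923 = 84 hPa.
84^0.654 ≈ 18.133.
V ≈ 5.66 × 18.133 ≈ 102.6 kt.

103 kt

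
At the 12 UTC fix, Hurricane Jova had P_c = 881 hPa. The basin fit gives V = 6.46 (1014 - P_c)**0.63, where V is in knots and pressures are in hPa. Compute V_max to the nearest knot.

ΔP = 1014 − 881 = 133 hPa.
133^0.63 ≈ 21.778.
V ≈ 6.46 × 21.778 ≈ 140.7 kt.

141 kt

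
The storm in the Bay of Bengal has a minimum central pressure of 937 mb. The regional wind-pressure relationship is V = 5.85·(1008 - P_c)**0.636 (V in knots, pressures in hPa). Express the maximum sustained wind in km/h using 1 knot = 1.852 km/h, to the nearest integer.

163 km/h

ΔP = 1008 − 937 = 71 mb.
V ≈ 5.85 × 71^0.636 = 5.85 × 15.045 ≈ 88.015 kt.
88.015 × 1.852 ≈ 163.00 km/h → 163 km/h.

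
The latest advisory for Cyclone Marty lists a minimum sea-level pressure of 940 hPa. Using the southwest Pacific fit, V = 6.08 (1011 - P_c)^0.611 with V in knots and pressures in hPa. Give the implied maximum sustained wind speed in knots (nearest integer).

ΔP = 1011 − 940 = 71 hPa.
71^0.611 ≈ 13.524.
V ≈ 6.08 × 13.524 ≈ 82.2 kt.

82 kt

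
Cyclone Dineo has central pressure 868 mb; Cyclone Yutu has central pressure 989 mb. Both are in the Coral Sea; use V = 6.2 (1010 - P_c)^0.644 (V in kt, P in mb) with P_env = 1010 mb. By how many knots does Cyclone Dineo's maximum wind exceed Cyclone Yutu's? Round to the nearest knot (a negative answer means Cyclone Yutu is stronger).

107 kt

Cyclone Dineo: ΔP = 142; V ≈ 6.2 × 142^0.644 ≈ 150.82 kt.
Cyclone Yutu: ΔP = 21; V ≈ 6.2 × 21^0.644 ≈ 44.05 kt.
Difference ≈ 150.82 − 44.05 = 106.77 → 107 kt.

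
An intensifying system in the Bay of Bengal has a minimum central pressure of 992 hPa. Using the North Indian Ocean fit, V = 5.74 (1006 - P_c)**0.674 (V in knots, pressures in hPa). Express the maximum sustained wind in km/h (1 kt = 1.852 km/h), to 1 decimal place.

63.0 km/h

ΔP = 1006 − 992 = 14 hPa.
V ≈ 5.74 × 14^0.674 = 5.74 × 5.922 ≈ 33.994 kt.
33.994 × 1.852 ≈ 62.96 km/h → 63.0 km/h.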